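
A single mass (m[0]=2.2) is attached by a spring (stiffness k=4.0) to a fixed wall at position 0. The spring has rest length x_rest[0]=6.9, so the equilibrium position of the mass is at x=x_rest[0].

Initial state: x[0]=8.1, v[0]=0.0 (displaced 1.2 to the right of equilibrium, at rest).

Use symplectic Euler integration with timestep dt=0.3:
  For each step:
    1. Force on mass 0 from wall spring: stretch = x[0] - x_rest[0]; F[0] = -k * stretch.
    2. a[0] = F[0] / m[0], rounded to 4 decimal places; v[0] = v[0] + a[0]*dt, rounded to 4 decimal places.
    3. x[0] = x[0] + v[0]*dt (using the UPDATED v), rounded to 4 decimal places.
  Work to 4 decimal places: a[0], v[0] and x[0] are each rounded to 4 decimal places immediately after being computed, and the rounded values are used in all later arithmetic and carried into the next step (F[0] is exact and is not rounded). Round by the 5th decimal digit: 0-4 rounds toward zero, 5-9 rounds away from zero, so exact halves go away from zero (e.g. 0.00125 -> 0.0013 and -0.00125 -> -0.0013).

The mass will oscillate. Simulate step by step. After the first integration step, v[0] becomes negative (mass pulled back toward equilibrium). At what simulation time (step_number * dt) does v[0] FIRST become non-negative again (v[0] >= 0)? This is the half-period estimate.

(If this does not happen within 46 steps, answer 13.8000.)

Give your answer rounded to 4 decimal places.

Answer: 2.4000

Derivation:
Step 0: x=[8.1000] v=[0.0000]
Step 1: x=[7.9037] v=[-0.6545]
Step 2: x=[7.5431] v=[-1.2020]
Step 3: x=[7.0773] v=[-1.5528]
Step 4: x=[6.5825] v=[-1.6495]
Step 5: x=[6.1396] v=[-1.4763]
Step 6: x=[5.8211] v=[-1.0616]
Step 7: x=[5.6792] v=[-0.4731]
Step 8: x=[5.7370] v=[0.1928]
First v>=0 after going negative at step 8, time=2.4000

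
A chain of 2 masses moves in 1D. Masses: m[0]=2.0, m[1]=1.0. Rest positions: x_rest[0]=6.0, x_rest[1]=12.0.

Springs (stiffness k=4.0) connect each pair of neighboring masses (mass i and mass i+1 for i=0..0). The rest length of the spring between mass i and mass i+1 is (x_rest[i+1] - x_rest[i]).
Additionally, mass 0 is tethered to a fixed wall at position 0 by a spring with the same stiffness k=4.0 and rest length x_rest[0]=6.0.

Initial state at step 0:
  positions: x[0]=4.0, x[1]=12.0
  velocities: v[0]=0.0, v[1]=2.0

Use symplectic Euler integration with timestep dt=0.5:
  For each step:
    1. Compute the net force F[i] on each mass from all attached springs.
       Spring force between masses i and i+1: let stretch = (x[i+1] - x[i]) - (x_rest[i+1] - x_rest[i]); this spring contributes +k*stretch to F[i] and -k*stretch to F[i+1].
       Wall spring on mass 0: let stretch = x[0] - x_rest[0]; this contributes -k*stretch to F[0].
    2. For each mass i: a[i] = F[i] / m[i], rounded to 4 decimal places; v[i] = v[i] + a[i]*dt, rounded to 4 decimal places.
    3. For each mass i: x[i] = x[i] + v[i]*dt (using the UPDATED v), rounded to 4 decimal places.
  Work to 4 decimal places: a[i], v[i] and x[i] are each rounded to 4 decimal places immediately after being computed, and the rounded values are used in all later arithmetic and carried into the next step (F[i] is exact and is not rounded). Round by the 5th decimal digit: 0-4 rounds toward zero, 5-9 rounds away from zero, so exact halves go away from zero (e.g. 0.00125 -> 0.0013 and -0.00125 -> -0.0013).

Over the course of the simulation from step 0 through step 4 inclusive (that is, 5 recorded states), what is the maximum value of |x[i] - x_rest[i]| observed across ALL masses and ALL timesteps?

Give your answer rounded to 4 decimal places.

Answer: 3.5000

Derivation:
Step 0: x=[4.0000 12.0000] v=[0.0000 2.0000]
Step 1: x=[6.0000 11.0000] v=[4.0000 -2.0000]
Step 2: x=[7.5000 11.0000] v=[3.0000 0.0000]
Step 3: x=[7.0000 13.5000] v=[-1.0000 5.0000]
Step 4: x=[6.2500 15.5000] v=[-1.5000 4.0000]
Max displacement = 3.5000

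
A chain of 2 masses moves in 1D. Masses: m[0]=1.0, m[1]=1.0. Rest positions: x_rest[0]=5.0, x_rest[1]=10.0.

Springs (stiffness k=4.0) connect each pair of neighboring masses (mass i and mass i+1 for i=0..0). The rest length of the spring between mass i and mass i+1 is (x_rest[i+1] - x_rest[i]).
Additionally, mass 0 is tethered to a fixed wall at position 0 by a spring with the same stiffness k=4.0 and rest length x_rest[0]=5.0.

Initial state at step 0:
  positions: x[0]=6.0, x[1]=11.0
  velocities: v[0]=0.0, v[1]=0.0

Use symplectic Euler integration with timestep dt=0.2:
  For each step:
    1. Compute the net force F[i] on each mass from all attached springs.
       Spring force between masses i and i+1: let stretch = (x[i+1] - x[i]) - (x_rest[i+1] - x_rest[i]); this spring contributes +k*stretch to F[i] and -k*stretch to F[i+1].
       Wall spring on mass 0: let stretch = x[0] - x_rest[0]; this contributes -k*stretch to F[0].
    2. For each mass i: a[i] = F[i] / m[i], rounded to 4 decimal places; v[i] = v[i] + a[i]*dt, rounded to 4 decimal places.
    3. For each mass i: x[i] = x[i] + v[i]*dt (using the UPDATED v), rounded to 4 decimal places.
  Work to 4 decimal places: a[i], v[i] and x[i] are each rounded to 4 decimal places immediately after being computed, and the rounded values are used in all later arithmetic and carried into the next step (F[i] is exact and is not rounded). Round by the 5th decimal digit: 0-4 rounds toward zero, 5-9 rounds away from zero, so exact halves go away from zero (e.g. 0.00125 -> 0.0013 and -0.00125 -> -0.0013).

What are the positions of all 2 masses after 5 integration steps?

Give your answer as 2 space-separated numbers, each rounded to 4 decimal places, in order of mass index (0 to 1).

Step 0: x=[6.0000 11.0000] v=[0.0000 0.0000]
Step 1: x=[5.8400 11.0000] v=[-0.8000 0.0000]
Step 2: x=[5.5712 10.9744] v=[-1.3440 -0.1280]
Step 3: x=[5.2755 10.8843] v=[-1.4784 -0.4506]
Step 4: x=[5.0331 10.6968] v=[-1.2118 -0.9376]
Step 5: x=[4.8916 10.4031] v=[-0.7073 -1.4686]

Answer: 4.8916 10.4031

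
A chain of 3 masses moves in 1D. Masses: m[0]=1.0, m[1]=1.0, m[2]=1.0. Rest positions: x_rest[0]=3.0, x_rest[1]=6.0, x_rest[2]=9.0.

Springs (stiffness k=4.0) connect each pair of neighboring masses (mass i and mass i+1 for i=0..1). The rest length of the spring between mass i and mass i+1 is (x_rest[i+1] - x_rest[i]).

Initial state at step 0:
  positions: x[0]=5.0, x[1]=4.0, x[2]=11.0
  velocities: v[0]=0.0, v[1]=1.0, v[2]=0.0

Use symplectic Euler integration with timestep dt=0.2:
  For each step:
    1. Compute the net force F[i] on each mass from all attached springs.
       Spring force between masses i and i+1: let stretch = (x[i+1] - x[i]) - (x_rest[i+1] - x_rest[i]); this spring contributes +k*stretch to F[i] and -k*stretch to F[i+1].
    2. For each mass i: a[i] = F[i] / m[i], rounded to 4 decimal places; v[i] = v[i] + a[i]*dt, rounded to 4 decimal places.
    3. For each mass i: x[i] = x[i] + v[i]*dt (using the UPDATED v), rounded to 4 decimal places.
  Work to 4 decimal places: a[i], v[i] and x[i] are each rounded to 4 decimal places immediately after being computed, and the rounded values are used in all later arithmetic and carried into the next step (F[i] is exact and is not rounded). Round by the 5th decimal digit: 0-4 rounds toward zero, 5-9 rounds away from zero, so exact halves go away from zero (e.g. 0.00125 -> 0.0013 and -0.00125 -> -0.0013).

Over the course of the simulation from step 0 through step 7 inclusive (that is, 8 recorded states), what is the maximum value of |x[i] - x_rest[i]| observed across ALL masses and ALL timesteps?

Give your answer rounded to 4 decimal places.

Answer: 3.8364

Derivation:
Step 0: x=[5.0000 4.0000 11.0000] v=[0.0000 1.0000 0.0000]
Step 1: x=[4.3600 5.4800 10.3600] v=[-3.2000 7.4000 -3.2000]
Step 2: x=[3.4192 7.5616 9.4192] v=[-4.7040 10.4080 -4.7040]
Step 3: x=[2.6612 9.2776 8.6612] v=[-3.7901 8.5802 -3.7901]
Step 4: x=[2.4818 9.8364 8.4818] v=[-0.8970 2.7940 -0.8970]
Step 5: x=[2.9991 9.0017 8.9991] v=[2.5867 -4.1734 2.5867]
Step 6: x=[3.9969 7.2062 9.9969] v=[4.9888 -8.9776 4.9888]
Step 7: x=[5.0281 5.3437 11.0281] v=[5.1562 -9.3125 5.1562]
Max displacement = 3.8364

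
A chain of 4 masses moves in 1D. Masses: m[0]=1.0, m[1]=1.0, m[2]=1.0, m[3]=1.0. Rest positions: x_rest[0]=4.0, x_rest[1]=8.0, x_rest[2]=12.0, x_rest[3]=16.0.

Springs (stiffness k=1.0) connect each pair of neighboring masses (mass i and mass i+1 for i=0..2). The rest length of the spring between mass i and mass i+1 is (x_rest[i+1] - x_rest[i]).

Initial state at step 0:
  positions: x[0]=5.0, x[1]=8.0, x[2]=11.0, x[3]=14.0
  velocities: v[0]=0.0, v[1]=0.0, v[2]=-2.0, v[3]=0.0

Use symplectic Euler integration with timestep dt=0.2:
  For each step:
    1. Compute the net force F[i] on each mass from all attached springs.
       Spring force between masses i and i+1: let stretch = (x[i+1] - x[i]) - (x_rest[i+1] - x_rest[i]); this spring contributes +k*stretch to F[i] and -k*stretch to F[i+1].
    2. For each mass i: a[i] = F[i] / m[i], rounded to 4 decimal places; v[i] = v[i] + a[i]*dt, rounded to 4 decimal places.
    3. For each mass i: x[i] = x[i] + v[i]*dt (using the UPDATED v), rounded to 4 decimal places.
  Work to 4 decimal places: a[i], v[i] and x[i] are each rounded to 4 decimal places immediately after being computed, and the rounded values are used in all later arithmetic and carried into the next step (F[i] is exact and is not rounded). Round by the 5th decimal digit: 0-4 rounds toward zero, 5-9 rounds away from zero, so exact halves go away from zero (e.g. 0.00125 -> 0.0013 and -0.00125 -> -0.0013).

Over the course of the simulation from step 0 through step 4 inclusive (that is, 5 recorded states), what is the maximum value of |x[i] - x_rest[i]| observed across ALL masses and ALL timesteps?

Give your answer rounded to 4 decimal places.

Answer: 2.2803

Derivation:
Step 0: x=[5.0000 8.0000 11.0000 14.0000] v=[0.0000 0.0000 -2.0000 0.0000]
Step 1: x=[4.9600 8.0000 10.6000 14.0400] v=[-0.2000 0.0000 -2.0000 0.2000]
Step 2: x=[4.8816 7.9824 10.2336 14.1024] v=[-0.3920 -0.0880 -1.8320 0.3120]
Step 3: x=[4.7672 7.9308 9.9319 14.1700] v=[-0.5718 -0.2579 -1.5085 0.3382]
Step 4: x=[4.6194 7.8327 9.7197 14.2281] v=[-0.7391 -0.4904 -1.0611 0.2906]
Max displacement = 2.2803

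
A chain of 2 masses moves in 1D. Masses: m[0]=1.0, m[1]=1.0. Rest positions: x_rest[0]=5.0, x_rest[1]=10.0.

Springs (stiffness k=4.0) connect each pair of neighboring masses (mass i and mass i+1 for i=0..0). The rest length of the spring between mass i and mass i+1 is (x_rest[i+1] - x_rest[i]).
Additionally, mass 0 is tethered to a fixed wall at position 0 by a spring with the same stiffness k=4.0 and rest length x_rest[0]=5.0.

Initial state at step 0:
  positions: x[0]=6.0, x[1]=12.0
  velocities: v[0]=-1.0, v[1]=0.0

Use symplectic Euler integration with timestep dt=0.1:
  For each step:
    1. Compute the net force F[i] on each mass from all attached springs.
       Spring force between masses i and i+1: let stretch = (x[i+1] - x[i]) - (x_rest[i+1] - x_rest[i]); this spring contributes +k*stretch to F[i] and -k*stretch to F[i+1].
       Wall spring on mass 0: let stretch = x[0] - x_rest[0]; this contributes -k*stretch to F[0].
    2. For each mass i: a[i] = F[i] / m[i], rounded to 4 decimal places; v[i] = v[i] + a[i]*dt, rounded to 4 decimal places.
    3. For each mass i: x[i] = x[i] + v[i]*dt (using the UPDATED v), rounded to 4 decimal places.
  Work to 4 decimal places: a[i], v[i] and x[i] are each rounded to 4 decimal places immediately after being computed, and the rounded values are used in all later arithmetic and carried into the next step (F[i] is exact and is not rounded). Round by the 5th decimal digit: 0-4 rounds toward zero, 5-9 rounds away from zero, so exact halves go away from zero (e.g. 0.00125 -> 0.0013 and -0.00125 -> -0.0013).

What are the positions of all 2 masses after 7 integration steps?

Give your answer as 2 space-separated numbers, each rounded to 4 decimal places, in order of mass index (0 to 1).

Answer: 5.4922 10.8875

Derivation:
Step 0: x=[6.0000 12.0000] v=[-1.0000 0.0000]
Step 1: x=[5.9000 11.9600] v=[-1.0000 -0.4000]
Step 2: x=[5.8064 11.8776] v=[-0.9360 -0.8240]
Step 3: x=[5.7234 11.7524] v=[-0.8301 -1.2525]
Step 4: x=[5.6526 11.5860] v=[-0.7079 -1.6641]
Step 5: x=[5.5930 11.3823] v=[-0.5956 -2.0375]
Step 6: x=[5.5413 11.1470] v=[-0.5171 -2.3532]
Step 7: x=[5.4922 10.8875] v=[-0.4913 -2.5955]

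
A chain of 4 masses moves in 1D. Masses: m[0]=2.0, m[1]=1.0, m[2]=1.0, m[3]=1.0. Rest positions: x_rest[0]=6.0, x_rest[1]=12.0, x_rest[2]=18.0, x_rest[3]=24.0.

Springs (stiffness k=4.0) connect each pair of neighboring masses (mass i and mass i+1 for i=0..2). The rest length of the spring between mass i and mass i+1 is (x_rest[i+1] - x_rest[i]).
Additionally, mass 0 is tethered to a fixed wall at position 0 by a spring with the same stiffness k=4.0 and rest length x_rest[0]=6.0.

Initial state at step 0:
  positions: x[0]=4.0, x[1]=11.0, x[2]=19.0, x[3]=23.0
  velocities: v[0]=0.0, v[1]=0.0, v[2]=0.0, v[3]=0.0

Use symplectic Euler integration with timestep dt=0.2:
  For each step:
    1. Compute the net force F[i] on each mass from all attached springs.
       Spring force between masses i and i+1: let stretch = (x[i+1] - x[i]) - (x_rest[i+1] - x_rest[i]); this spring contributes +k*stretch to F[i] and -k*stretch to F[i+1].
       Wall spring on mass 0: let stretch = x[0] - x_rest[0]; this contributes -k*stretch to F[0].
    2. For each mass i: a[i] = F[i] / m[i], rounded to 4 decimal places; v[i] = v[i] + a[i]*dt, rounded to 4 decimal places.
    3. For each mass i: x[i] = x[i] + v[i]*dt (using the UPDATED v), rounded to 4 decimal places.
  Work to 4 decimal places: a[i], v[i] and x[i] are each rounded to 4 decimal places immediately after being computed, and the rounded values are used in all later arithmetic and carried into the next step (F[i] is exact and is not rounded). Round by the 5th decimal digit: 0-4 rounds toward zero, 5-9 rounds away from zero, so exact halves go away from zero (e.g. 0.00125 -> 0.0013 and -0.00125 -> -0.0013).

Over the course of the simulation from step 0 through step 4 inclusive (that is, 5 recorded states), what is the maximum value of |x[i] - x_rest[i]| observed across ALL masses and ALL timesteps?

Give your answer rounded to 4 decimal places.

Answer: 2.0416

Derivation:
Step 0: x=[4.0000 11.0000 19.0000 23.0000] v=[0.0000 0.0000 0.0000 0.0000]
Step 1: x=[4.2400 11.1600 18.3600 23.3200] v=[1.2000 0.8000 -3.2000 1.6000]
Step 2: x=[4.6944 11.3648 17.3616 23.8064] v=[2.2720 1.0240 -4.9920 2.4320]
Step 3: x=[5.3069 11.4618 16.4349 24.2216] v=[3.0624 0.4851 -4.6336 2.0762]
Step 4: x=[5.9872 11.3697 15.9584 24.3510] v=[3.4016 -0.4603 -2.3827 0.6468]
Max displacement = 2.0416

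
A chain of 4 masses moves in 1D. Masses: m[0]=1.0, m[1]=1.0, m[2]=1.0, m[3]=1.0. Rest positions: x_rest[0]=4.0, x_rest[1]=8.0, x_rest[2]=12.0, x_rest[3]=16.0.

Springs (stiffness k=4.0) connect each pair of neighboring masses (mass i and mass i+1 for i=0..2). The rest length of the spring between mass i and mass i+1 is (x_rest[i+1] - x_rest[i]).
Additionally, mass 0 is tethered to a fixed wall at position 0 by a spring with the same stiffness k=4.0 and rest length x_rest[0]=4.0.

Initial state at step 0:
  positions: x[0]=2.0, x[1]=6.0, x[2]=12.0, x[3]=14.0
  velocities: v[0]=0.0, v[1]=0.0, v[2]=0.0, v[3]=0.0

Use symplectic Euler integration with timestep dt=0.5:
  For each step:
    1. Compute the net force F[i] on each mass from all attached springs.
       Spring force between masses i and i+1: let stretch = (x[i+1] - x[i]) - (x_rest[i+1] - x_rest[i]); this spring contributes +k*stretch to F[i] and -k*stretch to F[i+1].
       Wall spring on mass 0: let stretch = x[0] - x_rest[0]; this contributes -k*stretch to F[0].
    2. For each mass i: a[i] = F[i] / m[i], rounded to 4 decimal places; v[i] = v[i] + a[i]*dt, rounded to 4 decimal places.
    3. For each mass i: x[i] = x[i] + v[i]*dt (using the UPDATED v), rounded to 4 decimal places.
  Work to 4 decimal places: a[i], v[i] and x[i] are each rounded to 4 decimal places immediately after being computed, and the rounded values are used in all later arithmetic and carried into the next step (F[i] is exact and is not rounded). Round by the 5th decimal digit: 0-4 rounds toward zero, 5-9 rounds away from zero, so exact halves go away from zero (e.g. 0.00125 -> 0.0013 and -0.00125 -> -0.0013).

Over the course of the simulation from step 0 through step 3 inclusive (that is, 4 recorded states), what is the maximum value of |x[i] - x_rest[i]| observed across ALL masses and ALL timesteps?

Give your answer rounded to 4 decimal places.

Answer: 4.0000

Derivation:
Step 0: x=[2.0000 6.0000 12.0000 14.0000] v=[0.0000 0.0000 0.0000 0.0000]
Step 1: x=[4.0000 8.0000 8.0000 16.0000] v=[4.0000 4.0000 -8.0000 4.0000]
Step 2: x=[6.0000 6.0000 12.0000 14.0000] v=[4.0000 -4.0000 8.0000 -4.0000]
Step 3: x=[2.0000 10.0000 12.0000 14.0000] v=[-8.0000 8.0000 0.0000 0.0000]
Max displacement = 4.0000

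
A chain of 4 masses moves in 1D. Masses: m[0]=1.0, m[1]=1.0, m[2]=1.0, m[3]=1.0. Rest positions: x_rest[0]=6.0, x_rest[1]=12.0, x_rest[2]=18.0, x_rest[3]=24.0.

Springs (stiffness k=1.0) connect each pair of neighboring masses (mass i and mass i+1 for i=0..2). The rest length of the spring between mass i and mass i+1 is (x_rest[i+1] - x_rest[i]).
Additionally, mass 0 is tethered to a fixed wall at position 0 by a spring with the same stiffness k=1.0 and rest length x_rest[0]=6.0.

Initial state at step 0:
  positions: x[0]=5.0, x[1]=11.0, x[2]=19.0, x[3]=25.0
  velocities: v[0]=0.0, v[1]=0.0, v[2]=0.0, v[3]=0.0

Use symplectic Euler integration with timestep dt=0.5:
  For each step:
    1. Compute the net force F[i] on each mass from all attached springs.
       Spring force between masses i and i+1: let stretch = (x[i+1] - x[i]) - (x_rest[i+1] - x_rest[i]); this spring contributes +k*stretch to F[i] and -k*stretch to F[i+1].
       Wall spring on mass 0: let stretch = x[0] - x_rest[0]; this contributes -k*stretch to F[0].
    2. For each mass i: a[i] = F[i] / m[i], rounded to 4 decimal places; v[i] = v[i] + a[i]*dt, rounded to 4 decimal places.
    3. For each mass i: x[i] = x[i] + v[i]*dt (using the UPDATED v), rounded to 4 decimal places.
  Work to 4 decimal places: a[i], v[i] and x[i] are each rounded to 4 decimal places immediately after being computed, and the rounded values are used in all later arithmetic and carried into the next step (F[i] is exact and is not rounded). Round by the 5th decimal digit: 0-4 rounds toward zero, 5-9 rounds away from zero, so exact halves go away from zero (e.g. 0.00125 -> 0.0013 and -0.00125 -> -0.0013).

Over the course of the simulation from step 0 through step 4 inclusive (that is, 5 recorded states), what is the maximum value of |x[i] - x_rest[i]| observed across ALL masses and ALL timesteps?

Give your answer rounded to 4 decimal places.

Step 0: x=[5.0000 11.0000 19.0000 25.0000] v=[0.0000 0.0000 0.0000 0.0000]
Step 1: x=[5.2500 11.5000 18.5000 25.0000] v=[0.5000 1.0000 -1.0000 0.0000]
Step 2: x=[5.7500 12.1875 17.8750 24.8750] v=[1.0000 1.3750 -1.2500 -0.2500]
Step 3: x=[6.4219 12.6875 17.5781 24.5000] v=[1.3438 1.0000 -0.5938 -0.7500]
Step 4: x=[7.0548 12.8438 17.7891 23.8945] v=[1.2657 0.3125 0.4219 -1.2110]
Max displacement = 1.0548

Answer: 1.0548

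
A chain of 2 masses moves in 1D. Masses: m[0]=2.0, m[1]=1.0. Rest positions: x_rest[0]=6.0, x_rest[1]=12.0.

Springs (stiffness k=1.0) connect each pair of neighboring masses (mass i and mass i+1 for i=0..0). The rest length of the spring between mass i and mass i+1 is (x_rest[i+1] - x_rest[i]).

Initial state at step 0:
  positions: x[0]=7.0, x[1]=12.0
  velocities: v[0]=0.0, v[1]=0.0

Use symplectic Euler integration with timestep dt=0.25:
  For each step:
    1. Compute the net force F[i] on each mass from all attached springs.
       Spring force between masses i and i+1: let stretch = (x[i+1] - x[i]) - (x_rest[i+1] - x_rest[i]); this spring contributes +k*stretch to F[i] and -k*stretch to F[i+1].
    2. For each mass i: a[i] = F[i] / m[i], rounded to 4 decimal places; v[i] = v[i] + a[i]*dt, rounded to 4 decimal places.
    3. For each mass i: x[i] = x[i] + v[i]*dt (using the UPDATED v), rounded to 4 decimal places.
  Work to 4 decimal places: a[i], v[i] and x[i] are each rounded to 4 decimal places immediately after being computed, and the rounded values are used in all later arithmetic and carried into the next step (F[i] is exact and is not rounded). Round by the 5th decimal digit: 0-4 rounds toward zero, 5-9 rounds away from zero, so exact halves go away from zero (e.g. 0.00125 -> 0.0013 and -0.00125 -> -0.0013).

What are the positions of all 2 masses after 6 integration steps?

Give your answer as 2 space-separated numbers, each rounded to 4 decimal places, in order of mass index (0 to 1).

Answer: 6.5269 12.9464

Derivation:
Step 0: x=[7.0000 12.0000] v=[0.0000 0.0000]
Step 1: x=[6.9688 12.0625] v=[-0.1250 0.2500]
Step 2: x=[6.9092 12.1817] v=[-0.2383 0.4766]
Step 3: x=[6.8269 12.3463] v=[-0.3293 0.6585]
Step 4: x=[6.7296 12.5410] v=[-0.3894 0.7787]
Step 5: x=[6.6264 12.7475] v=[-0.4130 0.8259]
Step 6: x=[6.5269 12.9464] v=[-0.3979 0.7956]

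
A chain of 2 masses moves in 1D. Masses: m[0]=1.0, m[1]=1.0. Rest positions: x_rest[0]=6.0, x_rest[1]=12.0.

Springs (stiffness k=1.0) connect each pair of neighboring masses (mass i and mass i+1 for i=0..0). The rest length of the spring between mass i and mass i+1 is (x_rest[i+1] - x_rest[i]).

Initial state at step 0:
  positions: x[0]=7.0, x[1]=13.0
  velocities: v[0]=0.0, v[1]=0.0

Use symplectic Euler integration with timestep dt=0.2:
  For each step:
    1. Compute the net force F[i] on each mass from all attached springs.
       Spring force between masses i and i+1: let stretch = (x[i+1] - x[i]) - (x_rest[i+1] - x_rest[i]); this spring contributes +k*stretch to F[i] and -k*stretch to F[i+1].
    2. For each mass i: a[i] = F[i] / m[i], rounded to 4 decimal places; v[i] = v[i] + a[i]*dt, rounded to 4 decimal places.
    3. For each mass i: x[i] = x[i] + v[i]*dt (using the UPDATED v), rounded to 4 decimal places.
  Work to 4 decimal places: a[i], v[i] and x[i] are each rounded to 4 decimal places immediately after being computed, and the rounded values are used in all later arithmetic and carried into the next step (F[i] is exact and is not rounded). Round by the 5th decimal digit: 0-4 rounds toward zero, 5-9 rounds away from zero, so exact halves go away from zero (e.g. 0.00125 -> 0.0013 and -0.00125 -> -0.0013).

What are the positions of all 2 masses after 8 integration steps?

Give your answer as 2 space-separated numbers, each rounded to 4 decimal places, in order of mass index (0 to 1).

Step 0: x=[7.0000 13.0000] v=[0.0000 0.0000]
Step 1: x=[7.0000 13.0000] v=[0.0000 0.0000]
Step 2: x=[7.0000 13.0000] v=[0.0000 0.0000]
Step 3: x=[7.0000 13.0000] v=[0.0000 0.0000]
Step 4: x=[7.0000 13.0000] v=[0.0000 0.0000]
Step 5: x=[7.0000 13.0000] v=[0.0000 0.0000]
Step 6: x=[7.0000 13.0000] v=[0.0000 0.0000]
Step 7: x=[7.0000 13.0000] v=[0.0000 0.0000]
Step 8: x=[7.0000 13.0000] v=[0.0000 0.0000]

Answer: 7.0000 13.0000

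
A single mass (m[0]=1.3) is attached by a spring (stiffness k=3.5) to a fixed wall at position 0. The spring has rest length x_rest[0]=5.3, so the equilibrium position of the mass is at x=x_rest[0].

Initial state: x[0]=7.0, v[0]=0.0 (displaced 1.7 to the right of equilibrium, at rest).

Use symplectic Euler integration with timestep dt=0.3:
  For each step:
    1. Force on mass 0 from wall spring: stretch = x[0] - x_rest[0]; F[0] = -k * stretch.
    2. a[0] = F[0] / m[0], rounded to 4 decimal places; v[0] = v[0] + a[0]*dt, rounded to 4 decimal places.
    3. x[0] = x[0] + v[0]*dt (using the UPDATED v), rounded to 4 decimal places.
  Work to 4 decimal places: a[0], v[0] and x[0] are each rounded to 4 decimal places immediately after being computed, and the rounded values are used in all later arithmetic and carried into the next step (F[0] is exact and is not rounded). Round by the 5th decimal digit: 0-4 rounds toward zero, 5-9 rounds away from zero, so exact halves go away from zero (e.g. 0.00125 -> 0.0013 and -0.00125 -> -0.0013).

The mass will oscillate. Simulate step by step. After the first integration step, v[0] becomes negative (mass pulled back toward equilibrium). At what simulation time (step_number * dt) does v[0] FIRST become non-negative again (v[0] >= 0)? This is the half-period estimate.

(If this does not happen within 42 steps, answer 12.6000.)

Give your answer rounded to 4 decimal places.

Answer: 2.1000

Derivation:
Step 0: x=[7.0000] v=[0.0000]
Step 1: x=[6.5881] v=[-1.3731]
Step 2: x=[5.8641] v=[-2.4135]
Step 3: x=[5.0034] v=[-2.8691]
Step 4: x=[4.2145] v=[-2.6296]
Step 5: x=[3.6886] v=[-1.7529]
Step 6: x=[3.5532] v=[-0.4514]
Step 7: x=[3.8411] v=[0.9595]
First v>=0 after going negative at step 7, time=2.1000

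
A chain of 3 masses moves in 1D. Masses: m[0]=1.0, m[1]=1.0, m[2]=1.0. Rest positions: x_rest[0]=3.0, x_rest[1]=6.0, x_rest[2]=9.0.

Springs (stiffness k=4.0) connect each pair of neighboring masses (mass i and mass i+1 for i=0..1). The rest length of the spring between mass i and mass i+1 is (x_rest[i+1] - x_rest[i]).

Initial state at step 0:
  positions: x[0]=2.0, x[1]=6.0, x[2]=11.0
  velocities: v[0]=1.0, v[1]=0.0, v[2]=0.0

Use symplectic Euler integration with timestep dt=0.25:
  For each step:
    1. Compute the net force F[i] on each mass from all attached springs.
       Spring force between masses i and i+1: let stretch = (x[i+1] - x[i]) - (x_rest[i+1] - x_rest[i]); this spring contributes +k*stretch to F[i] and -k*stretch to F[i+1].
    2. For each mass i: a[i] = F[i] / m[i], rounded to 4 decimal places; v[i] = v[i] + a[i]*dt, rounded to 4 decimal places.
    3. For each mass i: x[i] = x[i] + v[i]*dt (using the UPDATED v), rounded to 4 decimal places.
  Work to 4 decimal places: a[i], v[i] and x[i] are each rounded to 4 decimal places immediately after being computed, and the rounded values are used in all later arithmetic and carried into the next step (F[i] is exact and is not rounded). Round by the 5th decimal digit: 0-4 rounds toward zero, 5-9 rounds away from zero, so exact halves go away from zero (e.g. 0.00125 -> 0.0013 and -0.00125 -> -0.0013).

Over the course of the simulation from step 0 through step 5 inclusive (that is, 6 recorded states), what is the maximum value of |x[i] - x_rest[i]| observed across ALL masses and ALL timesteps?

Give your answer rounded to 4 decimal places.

Step 0: x=[2.0000 6.0000 11.0000] v=[1.0000 0.0000 0.0000]
Step 1: x=[2.5000 6.2500 10.5000] v=[2.0000 1.0000 -2.0000]
Step 2: x=[3.1875 6.6250 9.6875] v=[2.7500 1.5000 -3.2500]
Step 3: x=[3.9844 6.9063 8.8594] v=[3.1875 1.1250 -3.3125]
Step 4: x=[4.7618 6.9454 8.2930] v=[3.1094 0.1562 -2.2656]
Step 5: x=[5.3351 6.7755 8.1397] v=[2.2930 -0.6798 -0.6132]
Max displacement = 2.3351

Answer: 2.3351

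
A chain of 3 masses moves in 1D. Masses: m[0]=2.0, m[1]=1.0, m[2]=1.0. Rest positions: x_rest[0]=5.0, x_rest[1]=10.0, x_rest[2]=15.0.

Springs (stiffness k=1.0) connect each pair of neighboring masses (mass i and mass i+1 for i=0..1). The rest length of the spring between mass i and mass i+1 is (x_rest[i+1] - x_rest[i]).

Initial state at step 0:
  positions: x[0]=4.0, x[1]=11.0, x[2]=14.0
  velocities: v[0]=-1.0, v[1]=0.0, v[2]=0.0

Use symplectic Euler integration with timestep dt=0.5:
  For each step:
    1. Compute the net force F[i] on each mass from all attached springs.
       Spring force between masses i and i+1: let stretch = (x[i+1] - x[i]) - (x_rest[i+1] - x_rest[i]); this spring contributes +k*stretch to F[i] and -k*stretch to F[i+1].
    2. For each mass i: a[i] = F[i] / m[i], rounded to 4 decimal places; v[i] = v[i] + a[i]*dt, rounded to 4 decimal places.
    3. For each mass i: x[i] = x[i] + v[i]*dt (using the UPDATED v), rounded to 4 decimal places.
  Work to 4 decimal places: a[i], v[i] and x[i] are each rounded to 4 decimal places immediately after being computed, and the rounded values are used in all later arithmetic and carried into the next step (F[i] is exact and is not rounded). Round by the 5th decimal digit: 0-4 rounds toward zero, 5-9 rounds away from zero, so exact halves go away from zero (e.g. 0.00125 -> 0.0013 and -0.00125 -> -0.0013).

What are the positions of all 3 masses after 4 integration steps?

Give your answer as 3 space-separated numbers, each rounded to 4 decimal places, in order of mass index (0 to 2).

Step 0: x=[4.0000 11.0000 14.0000] v=[-1.0000 0.0000 0.0000]
Step 1: x=[3.7500 10.0000 14.5000] v=[-0.5000 -2.0000 1.0000]
Step 2: x=[3.6563 8.5625 15.1250] v=[-0.1875 -2.8750 1.2500]
Step 3: x=[3.5508 7.5391 15.3594] v=[-0.2110 -2.0469 0.4688]
Step 4: x=[3.3188 7.4737 14.8887] v=[-0.4640 -0.1309 -0.9414]

Answer: 3.3188 7.4737 14.8887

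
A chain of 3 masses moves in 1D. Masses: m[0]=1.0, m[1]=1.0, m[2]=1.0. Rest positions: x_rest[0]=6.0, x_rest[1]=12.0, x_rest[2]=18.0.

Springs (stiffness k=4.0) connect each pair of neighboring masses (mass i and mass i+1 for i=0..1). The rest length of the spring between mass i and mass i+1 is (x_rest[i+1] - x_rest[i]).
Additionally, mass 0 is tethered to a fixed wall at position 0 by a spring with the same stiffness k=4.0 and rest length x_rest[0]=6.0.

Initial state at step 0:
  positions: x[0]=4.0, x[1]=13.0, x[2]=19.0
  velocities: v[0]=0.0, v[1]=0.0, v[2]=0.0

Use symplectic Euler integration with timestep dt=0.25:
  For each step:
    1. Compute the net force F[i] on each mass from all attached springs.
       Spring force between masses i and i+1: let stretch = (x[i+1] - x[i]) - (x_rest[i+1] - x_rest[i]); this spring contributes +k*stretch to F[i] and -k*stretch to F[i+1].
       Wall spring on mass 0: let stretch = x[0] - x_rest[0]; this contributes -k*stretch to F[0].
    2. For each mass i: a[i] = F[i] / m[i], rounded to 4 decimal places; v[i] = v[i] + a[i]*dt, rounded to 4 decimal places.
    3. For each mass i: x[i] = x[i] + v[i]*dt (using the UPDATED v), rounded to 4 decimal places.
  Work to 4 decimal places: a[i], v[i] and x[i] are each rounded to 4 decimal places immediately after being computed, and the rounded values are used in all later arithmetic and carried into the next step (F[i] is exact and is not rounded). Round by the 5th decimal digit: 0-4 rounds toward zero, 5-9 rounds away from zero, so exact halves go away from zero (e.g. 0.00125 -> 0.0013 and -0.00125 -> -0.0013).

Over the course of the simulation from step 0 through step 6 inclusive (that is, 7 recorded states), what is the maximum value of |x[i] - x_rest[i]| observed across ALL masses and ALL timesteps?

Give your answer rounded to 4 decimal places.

Answer: 2.0156

Derivation:
Step 0: x=[4.0000 13.0000 19.0000] v=[0.0000 0.0000 0.0000]
Step 1: x=[5.2500 12.2500 19.0000] v=[5.0000 -3.0000 0.0000]
Step 2: x=[6.9375 11.4375 18.8125] v=[6.7500 -3.2500 -0.7500]
Step 3: x=[8.0156 11.3438 18.2813] v=[4.3125 -0.3750 -2.1250]
Step 4: x=[7.9219 12.1524 17.5157] v=[-0.3749 3.2343 -3.0625]
Step 5: x=[6.9053 13.2442 16.9093] v=[-4.0663 4.3671 -2.4258]
Step 6: x=[5.7471 13.6675 16.8866] v=[-4.6327 1.6933 -0.0909]
Max displacement = 2.0156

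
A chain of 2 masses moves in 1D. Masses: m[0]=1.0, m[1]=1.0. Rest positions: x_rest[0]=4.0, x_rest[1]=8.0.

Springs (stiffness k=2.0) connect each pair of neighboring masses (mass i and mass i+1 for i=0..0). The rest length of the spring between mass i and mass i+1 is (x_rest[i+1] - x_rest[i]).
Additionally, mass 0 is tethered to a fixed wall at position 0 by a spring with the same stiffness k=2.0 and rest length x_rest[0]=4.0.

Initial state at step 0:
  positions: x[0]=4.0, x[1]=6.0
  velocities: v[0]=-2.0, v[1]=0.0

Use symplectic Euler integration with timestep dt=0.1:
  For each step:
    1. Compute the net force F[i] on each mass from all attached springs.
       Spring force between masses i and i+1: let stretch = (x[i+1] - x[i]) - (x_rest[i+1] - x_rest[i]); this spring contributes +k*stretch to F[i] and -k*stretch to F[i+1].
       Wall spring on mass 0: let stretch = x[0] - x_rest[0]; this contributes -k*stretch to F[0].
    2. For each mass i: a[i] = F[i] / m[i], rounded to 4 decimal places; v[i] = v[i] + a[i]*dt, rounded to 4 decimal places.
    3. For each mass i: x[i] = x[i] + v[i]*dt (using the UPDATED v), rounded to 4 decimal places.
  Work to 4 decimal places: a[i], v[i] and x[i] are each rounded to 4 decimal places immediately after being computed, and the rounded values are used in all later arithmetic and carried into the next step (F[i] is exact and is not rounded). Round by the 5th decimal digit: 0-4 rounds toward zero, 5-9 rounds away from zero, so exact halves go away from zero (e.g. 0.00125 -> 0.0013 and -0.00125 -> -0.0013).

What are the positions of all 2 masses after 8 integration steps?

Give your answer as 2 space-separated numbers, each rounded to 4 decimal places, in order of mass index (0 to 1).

Step 0: x=[4.0000 6.0000] v=[-2.0000 0.0000]
Step 1: x=[3.7600 6.0400] v=[-2.4000 0.4000]
Step 2: x=[3.4904 6.1144] v=[-2.6960 0.7440]
Step 3: x=[3.2035 6.2163] v=[-2.8693 1.0192]
Step 4: x=[2.9128 6.3380] v=[-2.9074 1.2166]
Step 5: x=[2.6323 6.4712] v=[-2.8049 1.3316]
Step 6: x=[2.3759 6.6076] v=[-2.5636 1.3638]
Step 7: x=[2.1567 6.7394] v=[-2.1924 1.3175]
Step 8: x=[1.9860 6.8595] v=[-1.7072 1.2010]

Answer: 1.9860 6.8595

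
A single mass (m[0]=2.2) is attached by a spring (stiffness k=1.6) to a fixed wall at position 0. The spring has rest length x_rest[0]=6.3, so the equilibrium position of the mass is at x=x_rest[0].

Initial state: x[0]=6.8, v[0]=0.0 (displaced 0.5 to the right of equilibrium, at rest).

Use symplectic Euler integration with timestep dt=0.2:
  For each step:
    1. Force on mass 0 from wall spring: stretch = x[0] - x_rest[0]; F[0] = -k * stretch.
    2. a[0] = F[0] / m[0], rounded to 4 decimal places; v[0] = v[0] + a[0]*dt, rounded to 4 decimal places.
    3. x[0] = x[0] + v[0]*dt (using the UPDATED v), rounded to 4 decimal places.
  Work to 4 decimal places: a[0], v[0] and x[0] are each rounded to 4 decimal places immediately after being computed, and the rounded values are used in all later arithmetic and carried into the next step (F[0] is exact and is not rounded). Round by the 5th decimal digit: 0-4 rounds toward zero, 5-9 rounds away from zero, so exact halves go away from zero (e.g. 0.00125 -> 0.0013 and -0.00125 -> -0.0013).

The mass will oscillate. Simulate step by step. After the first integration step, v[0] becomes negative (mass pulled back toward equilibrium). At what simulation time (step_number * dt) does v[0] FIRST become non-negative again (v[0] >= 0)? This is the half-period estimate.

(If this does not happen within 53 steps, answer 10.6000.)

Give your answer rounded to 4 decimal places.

Answer: 3.8000

Derivation:
Step 0: x=[6.8000] v=[0.0000]
Step 1: x=[6.7855] v=[-0.0727]
Step 2: x=[6.7568] v=[-0.1433]
Step 3: x=[6.7149] v=[-0.2097]
Step 4: x=[6.6609] v=[-0.2700]
Step 5: x=[6.5964] v=[-0.3225]
Step 6: x=[6.5233] v=[-0.3656]
Step 7: x=[6.4437] v=[-0.3981]
Step 8: x=[6.3599] v=[-0.4190]
Step 9: x=[6.2744] v=[-0.4277]
Step 10: x=[6.1896] v=[-0.4240]
Step 11: x=[6.1080] v=[-0.4079]
Step 12: x=[6.0320] v=[-0.3800]
Step 13: x=[5.9638] v=[-0.3410]
Step 14: x=[5.9054] v=[-0.2921]
Step 15: x=[5.8585] v=[-0.2347]
Step 16: x=[5.8244] v=[-0.1705]
Step 17: x=[5.8041] v=[-0.1013]
Step 18: x=[5.7983] v=[-0.0292]
Step 19: x=[5.8071] v=[0.0438]
First v>=0 after going negative at step 19, time=3.8000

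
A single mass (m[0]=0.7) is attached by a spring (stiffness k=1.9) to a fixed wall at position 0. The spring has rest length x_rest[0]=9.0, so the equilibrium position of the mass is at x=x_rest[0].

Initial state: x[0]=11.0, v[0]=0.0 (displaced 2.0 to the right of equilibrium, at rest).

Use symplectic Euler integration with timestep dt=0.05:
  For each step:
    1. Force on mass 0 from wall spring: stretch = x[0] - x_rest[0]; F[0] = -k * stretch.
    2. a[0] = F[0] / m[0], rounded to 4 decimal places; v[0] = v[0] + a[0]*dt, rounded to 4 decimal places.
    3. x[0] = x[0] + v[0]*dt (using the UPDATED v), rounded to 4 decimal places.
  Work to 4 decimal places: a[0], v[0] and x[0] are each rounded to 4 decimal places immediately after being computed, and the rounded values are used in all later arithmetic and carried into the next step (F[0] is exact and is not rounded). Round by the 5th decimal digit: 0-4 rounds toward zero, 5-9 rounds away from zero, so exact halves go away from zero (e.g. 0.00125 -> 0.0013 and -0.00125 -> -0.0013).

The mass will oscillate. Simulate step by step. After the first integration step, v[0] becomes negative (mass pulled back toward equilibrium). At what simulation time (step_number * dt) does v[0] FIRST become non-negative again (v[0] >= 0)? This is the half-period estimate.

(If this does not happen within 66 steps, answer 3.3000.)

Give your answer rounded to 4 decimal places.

Step 0: x=[11.0000] v=[0.0000]
Step 1: x=[10.9864] v=[-0.2714]
Step 2: x=[10.9594] v=[-0.5410]
Step 3: x=[10.9191] v=[-0.8069]
Step 4: x=[10.8657] v=[-1.0674]
Step 5: x=[10.7997] v=[-1.3206]
Step 6: x=[10.7215] v=[-1.5648]
Step 7: x=[10.6316] v=[-1.7984]
Step 8: x=[10.5306] v=[-2.0198]
Step 9: x=[10.4192] v=[-2.2275]
Step 10: x=[10.2982] v=[-2.4201]
Step 11: x=[10.1684] v=[-2.5963]
Step 12: x=[10.0307] v=[-2.7549]
Step 13: x=[9.8860] v=[-2.8948]
Step 14: x=[9.7353] v=[-3.0150]
Step 15: x=[9.5796] v=[-3.1148]
Step 16: x=[9.4199] v=[-3.1935]
Step 17: x=[9.2574] v=[-3.2505]
Step 18: x=[9.0931] v=[-3.2854]
Step 19: x=[8.9282] v=[-3.2980]
Step 20: x=[8.7638] v=[-3.2883]
Step 21: x=[8.6010] v=[-3.2562]
Step 22: x=[8.4409] v=[-3.2021]
Step 23: x=[8.2846] v=[-3.1262]
Step 24: x=[8.1331] v=[-3.0291]
Step 25: x=[7.9875] v=[-2.9115]
Step 26: x=[7.8488] v=[-2.7741]
Step 27: x=[7.7179] v=[-2.6179]
Step 28: x=[7.5957] v=[-2.4439]
Step 29: x=[7.4830] v=[-2.2533]
Step 30: x=[7.3806] v=[-2.0474]
Step 31: x=[7.2892] v=[-1.8276]
Step 32: x=[7.2094] v=[-1.5954]
Step 33: x=[7.1418] v=[-1.3524]
Step 34: x=[7.0868] v=[-1.1002]
Step 35: x=[7.0448] v=[-0.8406]
Step 36: x=[7.0160] v=[-0.5753]
Step 37: x=[7.0007] v=[-0.3060]
Step 38: x=[6.9990] v=[-0.0347]
Step 39: x=[7.0108] v=[0.2369]
First v>=0 after going negative at step 39, time=1.9500

Answer: 1.9500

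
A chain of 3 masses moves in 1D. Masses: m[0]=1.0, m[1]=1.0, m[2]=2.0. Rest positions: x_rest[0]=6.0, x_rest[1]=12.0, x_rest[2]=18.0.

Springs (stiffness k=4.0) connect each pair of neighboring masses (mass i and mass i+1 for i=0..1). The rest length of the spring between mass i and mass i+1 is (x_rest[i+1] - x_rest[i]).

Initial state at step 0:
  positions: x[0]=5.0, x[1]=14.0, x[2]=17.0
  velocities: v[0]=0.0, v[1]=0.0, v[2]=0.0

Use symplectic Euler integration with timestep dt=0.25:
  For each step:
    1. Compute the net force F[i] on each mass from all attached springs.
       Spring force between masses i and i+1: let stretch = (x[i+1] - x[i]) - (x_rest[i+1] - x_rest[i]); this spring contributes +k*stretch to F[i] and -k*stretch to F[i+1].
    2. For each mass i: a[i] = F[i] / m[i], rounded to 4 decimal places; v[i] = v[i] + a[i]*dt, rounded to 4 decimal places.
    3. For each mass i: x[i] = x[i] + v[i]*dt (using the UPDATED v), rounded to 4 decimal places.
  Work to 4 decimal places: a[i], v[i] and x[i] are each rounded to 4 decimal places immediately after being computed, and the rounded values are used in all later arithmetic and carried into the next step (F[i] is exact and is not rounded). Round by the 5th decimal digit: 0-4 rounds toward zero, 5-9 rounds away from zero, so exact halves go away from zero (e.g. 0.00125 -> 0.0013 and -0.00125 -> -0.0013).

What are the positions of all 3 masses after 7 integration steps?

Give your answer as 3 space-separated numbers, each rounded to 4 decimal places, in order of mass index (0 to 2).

Answer: 4.0022 13.9286 17.5346

Derivation:
Step 0: x=[5.0000 14.0000 17.0000] v=[0.0000 0.0000 0.0000]
Step 1: x=[5.7500 12.5000 17.3750] v=[3.0000 -6.0000 1.5000]
Step 2: x=[6.6875 10.5313 17.8906] v=[3.7500 -7.8750 2.0625]
Step 3: x=[7.0860 9.4414 18.2363] v=[1.5938 -4.3595 1.3829]
Step 4: x=[6.5733 9.9614 18.2327] v=[-2.0508 2.0800 -0.0146]
Step 5: x=[5.4076 11.7022 17.9451] v=[-4.6627 6.9632 -1.1503]
Step 6: x=[4.3156 13.4301 17.6272] v=[-4.3681 6.9115 -1.2718]
Step 7: x=[4.0022 13.9286 17.5346] v=[-1.2536 1.9941 -0.3704]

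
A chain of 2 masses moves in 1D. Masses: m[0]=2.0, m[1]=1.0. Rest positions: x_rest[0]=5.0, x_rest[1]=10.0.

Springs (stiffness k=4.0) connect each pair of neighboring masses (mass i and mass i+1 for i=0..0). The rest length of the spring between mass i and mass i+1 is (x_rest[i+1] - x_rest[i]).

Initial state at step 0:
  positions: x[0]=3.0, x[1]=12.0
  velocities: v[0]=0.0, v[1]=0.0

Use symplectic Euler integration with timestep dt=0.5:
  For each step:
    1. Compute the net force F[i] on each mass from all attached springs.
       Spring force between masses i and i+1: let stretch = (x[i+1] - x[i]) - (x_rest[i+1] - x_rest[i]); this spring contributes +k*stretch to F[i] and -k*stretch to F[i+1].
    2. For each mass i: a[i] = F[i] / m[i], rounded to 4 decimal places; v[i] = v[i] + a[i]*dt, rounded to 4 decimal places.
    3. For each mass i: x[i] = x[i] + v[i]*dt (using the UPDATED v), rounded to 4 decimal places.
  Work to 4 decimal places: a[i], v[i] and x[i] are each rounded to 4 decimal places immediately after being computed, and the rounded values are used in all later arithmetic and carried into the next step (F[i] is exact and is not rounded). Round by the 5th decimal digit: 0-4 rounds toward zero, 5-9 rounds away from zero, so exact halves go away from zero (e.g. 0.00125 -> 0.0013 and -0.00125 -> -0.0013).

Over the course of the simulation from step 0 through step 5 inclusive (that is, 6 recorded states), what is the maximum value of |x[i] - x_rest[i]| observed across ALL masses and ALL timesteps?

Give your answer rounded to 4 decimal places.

Step 0: x=[3.0000 12.0000] v=[0.0000 0.0000]
Step 1: x=[5.0000 8.0000] v=[4.0000 -8.0000]
Step 2: x=[6.0000 6.0000] v=[2.0000 -4.0000]
Step 3: x=[4.5000 9.0000] v=[-3.0000 6.0000]
Step 4: x=[2.7500 12.5000] v=[-3.5000 7.0000]
Step 5: x=[3.3750 11.2500] v=[1.2500 -2.5000]
Max displacement = 4.0000

Answer: 4.0000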